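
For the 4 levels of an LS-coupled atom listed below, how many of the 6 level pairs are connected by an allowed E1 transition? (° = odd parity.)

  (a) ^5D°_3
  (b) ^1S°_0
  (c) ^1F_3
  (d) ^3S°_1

0

(a)–(b): forbidden (parity, ΔS, ΔL, ΔJ).
(a)–(c): forbidden (ΔS).
(a)–(d): forbidden (parity, ΔS, ΔL, ΔJ).
(b)–(c): forbidden (ΔL, ΔJ).
(b)–(d): forbidden (parity, ΔS, ΔL).
(c)–(d): forbidden (ΔS, ΔL, ΔJ).
Allowed pairs: 0 of 6.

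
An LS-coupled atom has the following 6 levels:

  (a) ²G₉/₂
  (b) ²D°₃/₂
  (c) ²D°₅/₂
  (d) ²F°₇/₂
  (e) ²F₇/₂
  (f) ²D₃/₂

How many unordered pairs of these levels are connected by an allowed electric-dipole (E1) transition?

(a)–(b): forbidden (ΔL, ΔJ).
(a)–(c): forbidden (ΔL, ΔJ).
(a)–(d): allowed.
(a)–(e): forbidden (parity).
(a)–(f): forbidden (parity, ΔL, ΔJ).
(b)–(c): forbidden (parity).
(b)–(d): forbidden (parity, ΔJ).
(b)–(e): forbidden (ΔJ).
(b)–(f): allowed.
(c)–(d): forbidden (parity).
(c)–(e): allowed.
(c)–(f): allowed.
(d)–(e): allowed.
(d)–(f): forbidden (ΔJ).
(e)–(f): forbidden (parity, ΔJ).
Allowed pairs: 5 of 15.

5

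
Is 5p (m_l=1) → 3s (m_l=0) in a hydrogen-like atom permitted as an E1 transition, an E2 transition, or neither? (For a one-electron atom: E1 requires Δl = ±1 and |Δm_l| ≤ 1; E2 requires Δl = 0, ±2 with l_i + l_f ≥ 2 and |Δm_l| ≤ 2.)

Δl = 0 − 1 = -1; l_i + l_f = 1.
Δm_l = -1.
E1 (Δl = ±1, |Δm_l| ≤ 1): satisfied.
E2 (Δl = 0,±2, l_i+l_f ≥ 2, |Δm_l| ≤ 2): not satisfied.

E1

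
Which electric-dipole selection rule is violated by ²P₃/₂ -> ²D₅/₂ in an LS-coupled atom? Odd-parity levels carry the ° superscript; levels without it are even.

Initial level: S=1/2, L=1, J=3/2, parity even. Final level: S=1/2, L=2, J=5/2, parity even.
ΔS = 0: S: 1/2 → 1/2 — passes.
ΔJ = 0, ±1 (not J=0↔0): J: 3/2 → 5/2, ΔJ = +1 — passes.
Parity must change: even → even — fails.
ΔL = 0, ±1 (not L=0↔0): L: 1 → 2, ΔL = +1 — passes.

parity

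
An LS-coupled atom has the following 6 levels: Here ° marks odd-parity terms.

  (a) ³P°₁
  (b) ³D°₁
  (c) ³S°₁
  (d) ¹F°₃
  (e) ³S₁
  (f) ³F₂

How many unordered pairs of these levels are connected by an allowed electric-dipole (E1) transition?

2

(a)–(b): forbidden (parity).
(a)–(c): forbidden (parity).
(a)–(d): forbidden (parity, ΔS, ΔL, ΔJ).
(a)–(e): allowed.
(a)–(f): forbidden (ΔL).
(b)–(c): forbidden (parity, ΔL).
(b)–(d): forbidden (parity, ΔS, ΔJ).
(b)–(e): forbidden (ΔL).
(b)–(f): allowed.
(c)–(d): forbidden (parity, ΔS, ΔL, ΔJ).
(c)–(e): forbidden (ΔL).
(c)–(f): forbidden (ΔL).
(d)–(e): forbidden (ΔS, ΔL, ΔJ).
(d)–(f): forbidden (ΔS).
(e)–(f): forbidden (parity, ΔL).
Allowed pairs: 2 of 15.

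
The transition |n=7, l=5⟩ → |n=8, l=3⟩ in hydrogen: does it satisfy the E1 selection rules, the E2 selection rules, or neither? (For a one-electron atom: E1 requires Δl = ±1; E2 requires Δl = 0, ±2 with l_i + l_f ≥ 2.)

E2

Δl = 3 − 5 = -2; l_i + l_f = 8.
E1 (Δl = ±1): not satisfied.
E2 (Δl = 0,±2, l_i+l_f ≥ 2): satisfied.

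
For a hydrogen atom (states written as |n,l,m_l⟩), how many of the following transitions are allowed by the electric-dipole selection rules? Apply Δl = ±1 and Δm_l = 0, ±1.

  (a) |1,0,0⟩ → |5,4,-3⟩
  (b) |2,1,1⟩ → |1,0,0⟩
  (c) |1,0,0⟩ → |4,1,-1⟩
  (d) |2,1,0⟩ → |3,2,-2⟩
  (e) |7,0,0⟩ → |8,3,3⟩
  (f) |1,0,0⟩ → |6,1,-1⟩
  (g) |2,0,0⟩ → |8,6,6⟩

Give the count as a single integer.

(a) forbidden — Δl = +4 (E1 requires Δl = ±1); Δm_l = -3 (E1 requires Δm_l = 0, ±1)
(b) allowed
(c) allowed
(d) forbidden — Δm_l = -2 (E1 requires Δm_l = 0, ±1)
(e) forbidden — Δl = +3 (E1 requires Δl = ±1); Δm_l = +3 (E1 requires Δm_l = 0, ±1)
(f) allowed
(g) forbidden — Δl = +6 (E1 requires Δl = ±1); Δm_l = +6 (E1 requires Δm_l = 0, ±1)
Total allowed: 3 of 7.

3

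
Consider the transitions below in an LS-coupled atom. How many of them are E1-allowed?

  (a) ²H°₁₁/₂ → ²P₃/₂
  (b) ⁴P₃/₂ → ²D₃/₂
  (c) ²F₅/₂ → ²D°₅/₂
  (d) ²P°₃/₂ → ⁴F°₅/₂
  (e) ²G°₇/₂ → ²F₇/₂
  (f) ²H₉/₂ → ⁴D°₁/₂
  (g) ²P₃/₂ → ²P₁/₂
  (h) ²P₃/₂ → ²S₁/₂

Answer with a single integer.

2

(a) forbidden (ΔL, ΔJ fail)
(b) forbidden (parity, ΔS fail)
(c) allowed
(d) forbidden (parity, ΔS, ΔL fail)
(e) allowed
(f) forbidden (ΔS, ΔL, ΔJ fail)
(g) forbidden (parity fails)
(h) forbidden (parity fails)
Total allowed: 2 of 8.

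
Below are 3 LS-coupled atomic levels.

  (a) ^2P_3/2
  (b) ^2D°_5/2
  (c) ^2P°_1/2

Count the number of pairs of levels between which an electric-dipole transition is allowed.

(a)–(b): allowed.
(a)–(c): allowed.
(b)–(c): forbidden (parity, ΔJ).
Allowed pairs: 2 of 3.

2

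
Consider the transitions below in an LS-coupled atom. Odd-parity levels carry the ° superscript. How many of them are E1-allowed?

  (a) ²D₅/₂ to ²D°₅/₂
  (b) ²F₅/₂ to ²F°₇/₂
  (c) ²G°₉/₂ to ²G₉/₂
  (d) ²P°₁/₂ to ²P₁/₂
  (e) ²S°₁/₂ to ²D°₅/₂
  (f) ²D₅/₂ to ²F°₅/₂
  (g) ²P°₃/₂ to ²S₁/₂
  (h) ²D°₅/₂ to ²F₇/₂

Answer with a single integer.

7

(a) allowed
(b) allowed
(c) allowed
(d) allowed
(e) forbidden (parity, ΔL, ΔJ fail)
(f) allowed
(g) allowed
(h) allowed
Total allowed: 7 of 8.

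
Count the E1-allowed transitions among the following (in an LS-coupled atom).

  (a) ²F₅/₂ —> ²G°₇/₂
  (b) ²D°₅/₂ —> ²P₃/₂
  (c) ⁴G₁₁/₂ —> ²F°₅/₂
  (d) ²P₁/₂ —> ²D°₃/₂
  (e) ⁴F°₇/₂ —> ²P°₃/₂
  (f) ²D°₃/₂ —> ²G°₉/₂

(a) allowed
(b) allowed
(c) forbidden (ΔS, ΔJ fail)
(d) allowed
(e) forbidden (parity, ΔS, ΔL, ΔJ fail)
(f) forbidden (parity, ΔL, ΔJ fail)
Total allowed: 3 of 6.

3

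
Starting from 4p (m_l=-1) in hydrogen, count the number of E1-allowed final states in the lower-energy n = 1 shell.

1

E1 requires Δl = ±1, so l_f ∈ {0, 2}; with 0 ≤ l_f ≤ n_f−1 = 0, the allowed l_f values are {0}.
For l_f = 0: m_f ∈ {m_i−1, m_i, m_i+1} ∩ [−0, 0] = {0} → 1 state.
Total: 1.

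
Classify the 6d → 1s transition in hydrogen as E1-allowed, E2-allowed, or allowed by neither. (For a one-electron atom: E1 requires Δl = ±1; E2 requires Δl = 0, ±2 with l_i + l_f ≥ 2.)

E2

Δl = 0 − 2 = -2; l_i + l_f = 2.
E1 (Δl = ±1): not satisfied.
E2 (Δl = 0,±2, l_i+l_f ≥ 2): satisfied.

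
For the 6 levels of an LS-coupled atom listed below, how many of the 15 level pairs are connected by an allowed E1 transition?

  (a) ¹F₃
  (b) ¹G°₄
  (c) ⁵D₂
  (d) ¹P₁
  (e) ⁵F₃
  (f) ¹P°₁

2

(a)–(b): allowed.
(a)–(c): forbidden (parity, ΔS).
(a)–(d): forbidden (parity, ΔL, ΔJ).
(a)–(e): forbidden (parity, ΔS).
(a)–(f): forbidden (ΔL, ΔJ).
(b)–(c): forbidden (ΔS, ΔL, ΔJ).
(b)–(d): forbidden (ΔL, ΔJ).
(b)–(e): forbidden (ΔS).
(b)–(f): forbidden (parity, ΔL, ΔJ).
(c)–(d): forbidden (parity, ΔS).
(c)–(e): forbidden (parity).
(c)–(f): forbidden (ΔS).
(d)–(e): forbidden (parity, ΔS, ΔL, ΔJ).
(d)–(f): allowed.
(e)–(f): forbidden (ΔS, ΔL, ΔJ).
Allowed pairs: 2 of 15.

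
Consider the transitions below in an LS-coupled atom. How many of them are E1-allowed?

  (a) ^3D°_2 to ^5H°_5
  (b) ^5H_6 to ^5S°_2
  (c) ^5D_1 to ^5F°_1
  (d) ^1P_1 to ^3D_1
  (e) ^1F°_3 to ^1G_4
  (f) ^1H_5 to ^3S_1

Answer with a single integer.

(a) forbidden (parity, ΔS, ΔL, ΔJ fail)
(b) forbidden (ΔL, ΔJ fail)
(c) allowed
(d) forbidden (parity, ΔS fail)
(e) allowed
(f) forbidden (parity, ΔS, ΔL, ΔJ fail)
Total allowed: 2 of 6.

2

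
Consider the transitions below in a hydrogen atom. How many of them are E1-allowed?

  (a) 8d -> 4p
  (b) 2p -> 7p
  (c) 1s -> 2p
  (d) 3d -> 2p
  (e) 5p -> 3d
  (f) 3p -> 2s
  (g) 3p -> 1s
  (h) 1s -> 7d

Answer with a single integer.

(a) allowed
(b) forbidden — Δl = +0 (E1 requires Δl = ±1)
(c) allowed
(d) allowed
(e) allowed
(f) allowed
(g) allowed
(h) forbidden — Δl = +2 (E1 requires Δl = ±1)
Total allowed: 6 of 8.

6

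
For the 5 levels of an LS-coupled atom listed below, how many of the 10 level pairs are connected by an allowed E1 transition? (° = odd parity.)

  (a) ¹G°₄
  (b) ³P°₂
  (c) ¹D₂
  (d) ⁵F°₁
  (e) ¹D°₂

(a)–(b): forbidden (parity, ΔS, ΔL, ΔJ).
(a)–(c): forbidden (ΔL, ΔJ).
(a)–(d): forbidden (parity, ΔS, ΔJ).
(a)–(e): forbidden (parity, ΔL, ΔJ).
(b)–(c): forbidden (ΔS).
(b)–(d): forbidden (parity, ΔS, ΔL).
(b)–(e): forbidden (parity, ΔS).
(c)–(d): forbidden (ΔS).
(c)–(e): allowed.
(d)–(e): forbidden (parity, ΔS).
Allowed pairs: 1 of 10.

1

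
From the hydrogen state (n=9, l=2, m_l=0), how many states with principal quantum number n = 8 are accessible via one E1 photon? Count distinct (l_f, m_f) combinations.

6

E1 requires Δl = ±1, so l_f ∈ {1, 3}; with 0 ≤ l_f ≤ n_f−1 = 7, the allowed l_f values are {1, 3}.
For l_f = 1: m_f ∈ {m_i−1, m_i, m_i+1} ∩ [−1, 1] = {-1, 0, 1} → 3 states.
For l_f = 3: m_f ∈ {m_i−1, m_i, m_i+1} ∩ [−3, 3] = {-1, 0, 1} → 3 states.
Total: 6.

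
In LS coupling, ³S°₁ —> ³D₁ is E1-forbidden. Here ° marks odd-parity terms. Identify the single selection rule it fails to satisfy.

the ΔL = 0, ±1 rule

ΔL = 0, ±1 (not L=0↔0): L: 0 → 2, ΔL = +2 — violated.
ΔJ = 0, ±1 (not J=0↔0): J: 1 → 1, ΔJ = +0 — satisfied.
ΔS = 0: S: 1 → 1 — satisfied.
Parity must change: odd → even — satisfied.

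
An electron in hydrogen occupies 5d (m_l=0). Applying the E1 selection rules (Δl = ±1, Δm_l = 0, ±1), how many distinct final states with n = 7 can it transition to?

E1 requires Δl = ±1, so l_f ∈ {1, 3}; with 0 ≤ l_f ≤ n_f−1 = 6, the allowed l_f values are {1, 3}.
For l_f = 1: m_f ∈ {m_i−1, m_i, m_i+1} ∩ [−1, 1] = {-1, 0, 1} → 3 states.
For l_f = 3: m_f ∈ {m_i−1, m_i, m_i+1} ∩ [−3, 3] = {-1, 0, 1} → 3 states.
Total: 6.

6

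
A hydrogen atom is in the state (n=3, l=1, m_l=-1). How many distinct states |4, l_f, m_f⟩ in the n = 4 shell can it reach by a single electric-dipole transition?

4

E1 requires Δl = ±1, so l_f ∈ {0, 2}; with 0 ≤ l_f ≤ n_f−1 = 3, the allowed l_f values are {0, 2}.
For l_f = 0: m_f ∈ {m_i−1, m_i, m_i+1} ∩ [−0, 0] = {0} → 1 state.
For l_f = 2: m_f ∈ {m_i−1, m_i, m_i+1} ∩ [−2, 2] = {-2, -1, 0} → 3 states.
Total: 4.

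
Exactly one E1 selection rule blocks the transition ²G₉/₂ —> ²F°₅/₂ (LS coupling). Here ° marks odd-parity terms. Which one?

Reading off the term symbols: S 1/2→1/2, L 4→3, J 9/2→5/2, parity even→odd.
Parity must change: even → odd — passes.
ΔS = 0: S: 1/2 → 1/2 — passes.
ΔL = 0, ±1 (not L=0↔0): L: 4 → 3, ΔL = -1 — passes.
ΔJ = 0, ±1 (not J=0↔0): J: 9/2 → 5/2, ΔJ = -2 — fails.

the ΔJ = 0, ±1 rule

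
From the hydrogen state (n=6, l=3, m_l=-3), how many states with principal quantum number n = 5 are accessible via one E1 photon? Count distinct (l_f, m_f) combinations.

E1 requires Δl = ±1, so l_f ∈ {2, 4}; with 0 ≤ l_f ≤ n_f−1 = 4, the allowed l_f values are {2, 4}.
For l_f = 2: m_f ∈ {m_i−1, m_i, m_i+1} ∩ [−2, 2] = {-2} → 1 state.
For l_f = 4: m_f ∈ {m_i−1, m_i, m_i+1} ∩ [−4, 4] = {-4, -3, -2} → 3 states.
Total: 4.

4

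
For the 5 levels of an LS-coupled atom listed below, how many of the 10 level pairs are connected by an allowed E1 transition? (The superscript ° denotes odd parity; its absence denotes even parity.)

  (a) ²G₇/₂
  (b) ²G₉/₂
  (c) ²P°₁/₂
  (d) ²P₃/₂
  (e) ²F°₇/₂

3

(a)–(b): forbidden (parity).
(a)–(c): forbidden (ΔL, ΔJ).
(a)–(d): forbidden (parity, ΔL, ΔJ).
(a)–(e): allowed.
(b)–(c): forbidden (ΔL, ΔJ).
(b)–(d): forbidden (parity, ΔL, ΔJ).
(b)–(e): allowed.
(c)–(d): allowed.
(c)–(e): forbidden (parity, ΔL, ΔJ).
(d)–(e): forbidden (ΔL, ΔJ).
Allowed pairs: 3 of 10.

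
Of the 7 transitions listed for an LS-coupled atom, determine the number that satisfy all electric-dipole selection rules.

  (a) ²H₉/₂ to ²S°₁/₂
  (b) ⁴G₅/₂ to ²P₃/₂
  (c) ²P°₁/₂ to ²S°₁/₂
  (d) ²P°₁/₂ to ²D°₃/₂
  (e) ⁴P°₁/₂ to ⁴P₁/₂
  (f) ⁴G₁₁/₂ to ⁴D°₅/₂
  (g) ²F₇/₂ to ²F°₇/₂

(a) forbidden (ΔL, ΔJ fail)
(b) forbidden (parity, ΔS, ΔL fail)
(c) forbidden (parity fails)
(d) forbidden (parity fails)
(e) allowed
(f) forbidden (ΔL, ΔJ fail)
(g) allowed
Total allowed: 2 of 7.

2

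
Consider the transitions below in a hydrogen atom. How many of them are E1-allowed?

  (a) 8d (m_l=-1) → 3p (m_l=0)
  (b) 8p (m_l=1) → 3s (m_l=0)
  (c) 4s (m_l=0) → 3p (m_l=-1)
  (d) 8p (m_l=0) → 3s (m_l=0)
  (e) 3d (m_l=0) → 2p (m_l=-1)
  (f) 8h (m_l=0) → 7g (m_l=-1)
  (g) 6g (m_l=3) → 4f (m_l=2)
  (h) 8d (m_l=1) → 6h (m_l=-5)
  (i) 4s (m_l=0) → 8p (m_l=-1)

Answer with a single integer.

(a) allowed
(b) allowed
(c) allowed
(d) allowed
(e) allowed
(f) allowed
(g) allowed
(h) forbidden — Δl = +3 (E1 requires Δl = ±1); Δm_l = -6 (E1 requires Δm_l = 0, ±1)
(i) allowed
Total allowed: 8 of 9.

8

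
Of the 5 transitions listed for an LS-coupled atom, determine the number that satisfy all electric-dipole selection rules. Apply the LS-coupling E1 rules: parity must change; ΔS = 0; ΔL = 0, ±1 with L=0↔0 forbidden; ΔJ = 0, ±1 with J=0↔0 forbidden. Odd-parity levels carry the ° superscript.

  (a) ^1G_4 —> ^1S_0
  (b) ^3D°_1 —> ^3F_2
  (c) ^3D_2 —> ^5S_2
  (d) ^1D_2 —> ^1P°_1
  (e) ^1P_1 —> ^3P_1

2

(a) forbidden (parity, ΔL, ΔJ fail)
(b) allowed
(c) forbidden (parity, ΔS, ΔL fail)
(d) allowed
(e) forbidden (parity, ΔS fail)
Total allowed: 2 of 5.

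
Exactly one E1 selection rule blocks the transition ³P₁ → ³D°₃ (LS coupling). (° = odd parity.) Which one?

Initial level: S=1, L=1, J=1, parity even. Final level: S=1, L=2, J=3, parity odd.
Parity must change: even → odd — satisfied.
ΔS = 0: S: 1 → 1 — satisfied.
ΔL = 0, ±1 (not L=0↔0): L: 1 → 2, ΔL = +1 — satisfied.
ΔJ = 0, ±1 (not J=0↔0): J: 1 → 3, ΔJ = +2 — violated.

the ΔJ = 0, ±1 rule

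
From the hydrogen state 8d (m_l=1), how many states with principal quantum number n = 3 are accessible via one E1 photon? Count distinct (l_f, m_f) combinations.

E1 requires Δl = ±1, so l_f ∈ {1, 3}; with 0 ≤ l_f ≤ n_f−1 = 2, the allowed l_f values are {1}.
For l_f = 1: m_f ∈ {m_i−1, m_i, m_i+1} ∩ [−1, 1] = {0, 1} → 2 states.
Total: 2.

2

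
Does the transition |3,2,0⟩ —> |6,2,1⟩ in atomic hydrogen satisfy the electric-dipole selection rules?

l: 2 → 2 (Δl = +0). Δl = ±1 fails.
Δm_l = 1 − (0) = +1. E1 requires Δm_l = 0, ±1: ok.
The transition is electric-dipole forbidden.

forbidden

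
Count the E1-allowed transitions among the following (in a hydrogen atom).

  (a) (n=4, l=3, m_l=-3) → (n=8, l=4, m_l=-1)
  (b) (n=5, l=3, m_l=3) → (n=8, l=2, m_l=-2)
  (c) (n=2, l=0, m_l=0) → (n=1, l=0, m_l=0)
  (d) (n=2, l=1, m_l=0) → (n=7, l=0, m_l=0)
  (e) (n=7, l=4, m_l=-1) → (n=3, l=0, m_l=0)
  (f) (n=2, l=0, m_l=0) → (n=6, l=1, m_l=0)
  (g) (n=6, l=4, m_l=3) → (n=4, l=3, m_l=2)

3

(a) forbidden — Δm_l = +2 (E1 requires Δm_l = 0, ±1)
(b) forbidden — Δm_l = -5 (E1 requires Δm_l = 0, ±1)
(c) forbidden — Δl = +0 (E1 requires Δl = ±1)
(d) allowed
(e) forbidden — Δl = -4 (E1 requires Δl = ±1)
(f) allowed
(g) allowed
Total allowed: 3 of 7.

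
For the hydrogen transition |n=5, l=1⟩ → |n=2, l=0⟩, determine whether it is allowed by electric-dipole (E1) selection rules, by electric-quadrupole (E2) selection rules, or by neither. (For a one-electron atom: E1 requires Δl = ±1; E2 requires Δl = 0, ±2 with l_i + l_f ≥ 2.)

E1

Δl = 0 − 1 = -1; l_i + l_f = 1.
E1 (Δl = ±1): satisfied.
E2 (Δl = 0,±2, l_i+l_f ≥ 2): not satisfied.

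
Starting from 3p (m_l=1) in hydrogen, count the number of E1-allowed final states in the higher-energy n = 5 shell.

E1 requires Δl = ±1, so l_f ∈ {0, 2}; with 0 ≤ l_f ≤ n_f−1 = 4, the allowed l_f values are {0, 2}.
For l_f = 0: m_f ∈ {m_i−1, m_i, m_i+1} ∩ [−0, 0] = {0} → 1 state.
For l_f = 2: m_f ∈ {m_i−1, m_i, m_i+1} ∩ [−2, 2] = {0, 1, 2} → 3 states.
Total: 4.

4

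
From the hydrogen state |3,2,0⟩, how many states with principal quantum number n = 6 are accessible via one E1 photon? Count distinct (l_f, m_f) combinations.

6

E1 requires Δl = ±1, so l_f ∈ {1, 3}; with 0 ≤ l_f ≤ n_f−1 = 5, the allowed l_f values are {1, 3}.
For l_f = 1: m_f ∈ {m_i−1, m_i, m_i+1} ∩ [−1, 1] = {-1, 0, 1} → 3 states.
For l_f = 3: m_f ∈ {m_i−1, m_i, m_i+1} ∩ [−3, 3] = {-1, 0, 1} → 3 states.
Total: 6.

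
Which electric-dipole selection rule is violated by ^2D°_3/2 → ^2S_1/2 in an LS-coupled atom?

the ΔL = 0, ±1 rule

Initial level: S=1/2, L=2, J=3/2, parity odd. Final level: S=1/2, L=0, J=1/2, parity even.
ΔS = 0: S: 1/2 → 1/2 — ok.
ΔL = 0, ±1 (not L=0↔0): L: 2 → 0, ΔL = -2 — fails.
ΔJ = 0, ±1 (not J=0↔0): J: 3/2 → 1/2, ΔJ = -1 — ok.
Parity must change: odd → even — ok.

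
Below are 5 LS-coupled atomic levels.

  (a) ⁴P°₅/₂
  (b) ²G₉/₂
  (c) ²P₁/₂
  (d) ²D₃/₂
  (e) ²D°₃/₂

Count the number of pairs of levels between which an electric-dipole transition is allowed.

(a)–(b): forbidden (ΔS, ΔL, ΔJ).
(a)–(c): forbidden (ΔS, ΔJ).
(a)–(d): forbidden (ΔS).
(a)–(e): forbidden (parity, ΔS).
(b)–(c): forbidden (parity, ΔL, ΔJ).
(b)–(d): forbidden (parity, ΔL, ΔJ).
(b)–(e): forbidden (ΔL, ΔJ).
(c)–(d): forbidden (parity).
(c)–(e): allowed.
(d)–(e): allowed.
Allowed pairs: 2 of 10.

2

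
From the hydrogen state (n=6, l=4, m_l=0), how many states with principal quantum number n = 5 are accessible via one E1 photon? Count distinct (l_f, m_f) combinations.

3

E1 requires Δl = ±1, so l_f ∈ {3, 5}; with 0 ≤ l_f ≤ n_f−1 = 4, the allowed l_f values are {3}.
For l_f = 3: m_f ∈ {m_i−1, m_i, m_i+1} ∩ [−3, 3] = {-1, 0, 1} → 3 states.
Total: 3.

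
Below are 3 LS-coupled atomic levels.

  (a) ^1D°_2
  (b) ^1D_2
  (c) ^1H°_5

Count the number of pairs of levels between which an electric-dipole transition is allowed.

(a)–(b): allowed.
(a)–(c): forbidden (parity, ΔL, ΔJ).
(b)–(c): forbidden (ΔL, ΔJ).
Allowed pairs: 1 of 3.

1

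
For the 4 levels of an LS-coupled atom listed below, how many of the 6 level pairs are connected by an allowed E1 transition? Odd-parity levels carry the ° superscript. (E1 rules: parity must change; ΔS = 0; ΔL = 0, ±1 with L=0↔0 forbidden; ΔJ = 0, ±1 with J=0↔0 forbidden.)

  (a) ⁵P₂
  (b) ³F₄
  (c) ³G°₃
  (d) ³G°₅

(a)–(b): forbidden (parity, ΔS, ΔL, ΔJ).
(a)–(c): forbidden (ΔS, ΔL).
(a)–(d): forbidden (ΔS, ΔL, ΔJ).
(b)–(c): allowed.
(b)–(d): allowed.
(c)–(d): forbidden (parity, ΔJ).
Allowed pairs: 2 of 6.

2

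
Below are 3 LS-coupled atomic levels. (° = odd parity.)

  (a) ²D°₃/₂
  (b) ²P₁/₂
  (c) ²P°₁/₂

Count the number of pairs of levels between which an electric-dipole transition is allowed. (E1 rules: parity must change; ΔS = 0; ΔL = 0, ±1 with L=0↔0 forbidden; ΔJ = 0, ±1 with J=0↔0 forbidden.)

2

(a)–(b): allowed.
(a)–(c): forbidden (parity).
(b)–(c): allowed.
Allowed pairs: 2 of 3.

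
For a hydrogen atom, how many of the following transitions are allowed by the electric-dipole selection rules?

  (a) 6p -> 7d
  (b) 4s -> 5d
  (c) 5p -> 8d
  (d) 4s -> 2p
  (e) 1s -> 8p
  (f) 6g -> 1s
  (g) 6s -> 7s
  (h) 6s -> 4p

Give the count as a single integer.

(a) allowed
(b) forbidden — Δl = +2 (E1 requires Δl = ±1)
(c) allowed
(d) allowed
(e) allowed
(f) forbidden — Δl = -4 (E1 requires Δl = ±1)
(g) forbidden — Δl = +0 (E1 requires Δl = ±1)
(h) allowed
Total allowed: 5 of 8.

5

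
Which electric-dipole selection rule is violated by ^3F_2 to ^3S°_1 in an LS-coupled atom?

Initial level: S=1, L=3, J=2, parity even. Final level: S=1, L=0, J=1, parity odd.
Parity must change: even → odd — passes.
ΔJ = 0, ±1 (not J=0↔0): J: 2 → 1, ΔJ = -1 — passes.
ΔL = 0, ±1 (not L=0↔0): L: 3 → 0, ΔL = -3 — fails.
ΔS = 0: S: 1 → 1 — passes.

the ΔL = 0, ±1 rule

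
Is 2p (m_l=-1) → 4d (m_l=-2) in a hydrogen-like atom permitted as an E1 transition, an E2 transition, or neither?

E1

Δl = 2 − 1 = +1; l_i + l_f = 3.
Δm_l = -1.
E1 (Δl = ±1, |Δm_l| ≤ 1): satisfied.
E2 (Δl = 0,±2, l_i+l_f ≥ 2, |Δm_l| ≤ 2): not satisfied.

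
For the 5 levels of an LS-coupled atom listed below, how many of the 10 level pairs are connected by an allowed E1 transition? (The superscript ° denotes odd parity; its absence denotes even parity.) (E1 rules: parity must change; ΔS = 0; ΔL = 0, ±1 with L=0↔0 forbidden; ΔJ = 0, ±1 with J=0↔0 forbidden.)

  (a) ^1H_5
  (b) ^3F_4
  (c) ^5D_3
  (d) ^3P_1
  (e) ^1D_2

(a)–(b): forbidden (parity, ΔS, ΔL).
(a)–(c): forbidden (parity, ΔS, ΔL, ΔJ).
(a)–(d): forbidden (parity, ΔS, ΔL, ΔJ).
(a)–(e): forbidden (parity, ΔL, ΔJ).
(b)–(c): forbidden (parity, ΔS).
(b)–(d): forbidden (parity, ΔL, ΔJ).
(b)–(e): forbidden (parity, ΔS, ΔJ).
(c)–(d): forbidden (parity, ΔS, ΔJ).
(c)–(e): forbidden (parity, ΔS).
(d)–(e): forbidden (parity, ΔS).
Allowed pairs: 0 of 10.

0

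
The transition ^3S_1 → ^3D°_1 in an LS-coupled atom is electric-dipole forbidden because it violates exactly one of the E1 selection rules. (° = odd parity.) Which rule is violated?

the ΔL = 0, ±1 rule

Reading off the term symbols: S 1→1, L 0→2, J 1→1, parity even→odd.
Parity must change: even → odd — ok.
ΔS = 0: S: 1 → 1 — ok.
ΔL = 0, ±1 (not L=0↔0): L: 0 → 2, ΔL = +2 — fails.
ΔJ = 0, ±1 (not J=0↔0): J: 1 → 1, ΔJ = +0 — ok.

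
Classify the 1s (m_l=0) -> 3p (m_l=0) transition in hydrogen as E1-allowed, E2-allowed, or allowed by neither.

Δl = 1 − 0 = +1; l_i + l_f = 1.
Δm_l = +0.
E1 (Δl = ±1, |Δm_l| ≤ 1): satisfied.
E2 (Δl = 0,±2, l_i+l_f ≥ 2, |Δm_l| ≤ 2): not satisfied.

E1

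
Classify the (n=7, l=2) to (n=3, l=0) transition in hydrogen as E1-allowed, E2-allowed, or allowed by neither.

Δl = 0 − 2 = -2; l_i + l_f = 2.
E1 (Δl = ±1): not satisfied.
E2 (Δl = 0,±2, l_i+l_f ≥ 2): satisfied.

E2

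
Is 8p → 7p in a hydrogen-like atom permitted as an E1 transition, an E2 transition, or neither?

E2

Δl = 1 − 1 = +0; l_i + l_f = 2.
E1 (Δl = ±1): not satisfied.
E2 (Δl = 0,±2, l_i+l_f ≥ 2): satisfied.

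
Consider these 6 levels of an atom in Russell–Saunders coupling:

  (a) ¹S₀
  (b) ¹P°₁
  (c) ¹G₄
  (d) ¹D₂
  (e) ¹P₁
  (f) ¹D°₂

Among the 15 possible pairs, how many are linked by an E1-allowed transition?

(a)–(b): allowed.
(a)–(c): forbidden (parity, ΔL, ΔJ).
(a)–(d): forbidden (parity, ΔL, ΔJ).
(a)–(e): forbidden (parity).
(a)–(f): forbidden (ΔL, ΔJ).
(b)–(c): forbidden (ΔL, ΔJ).
(b)–(d): allowed.
(b)–(e): allowed.
(b)–(f): forbidden (parity).
(c)–(d): forbidden (parity, ΔL, ΔJ).
(c)–(e): forbidden (parity, ΔL, ΔJ).
(c)–(f): forbidden (ΔL, ΔJ).
(d)–(e): forbidden (parity).
(d)–(f): allowed.
(e)–(f): allowed.
Allowed pairs: 5 of 15.

5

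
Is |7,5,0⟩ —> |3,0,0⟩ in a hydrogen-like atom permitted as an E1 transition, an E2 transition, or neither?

neither

Δl = 0 − 5 = -5; l_i + l_f = 5.
Δm_l = +0.
E1 (Δl = ±1, |Δm_l| ≤ 1): not satisfied.
E2 (Δl = 0,±2, l_i+l_f ≥ 2, |Δm_l| ≤ 2): not satisfied.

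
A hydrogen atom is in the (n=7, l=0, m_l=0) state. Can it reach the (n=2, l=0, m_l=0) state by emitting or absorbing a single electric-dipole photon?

forbidden

Δl = 0 − 0 = +0; the E1 rule Δl = ±1 is violated.
Δm_l = 0 − (0) = +0. E1 requires Δm_l = 0, ±1: satisfied.
The transition is electric-dipole forbidden.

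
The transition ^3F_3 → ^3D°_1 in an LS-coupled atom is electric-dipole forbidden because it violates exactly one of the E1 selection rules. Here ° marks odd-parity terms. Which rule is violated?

the ΔJ = 0, ±1 rule

Initial level: S=1, L=3, J=3, parity even. Final level: S=1, L=2, J=1, parity odd.
ΔS = 0: S: 1 → 1 — ✓.
Parity must change: even → odd — ✓.
ΔJ = 0, ±1 (not J=0↔0): J: 3 → 1, ΔJ = -2 — ✗.
ΔL = 0, ±1 (not L=0↔0): L: 3 → 2, ΔL = -1 — ✓.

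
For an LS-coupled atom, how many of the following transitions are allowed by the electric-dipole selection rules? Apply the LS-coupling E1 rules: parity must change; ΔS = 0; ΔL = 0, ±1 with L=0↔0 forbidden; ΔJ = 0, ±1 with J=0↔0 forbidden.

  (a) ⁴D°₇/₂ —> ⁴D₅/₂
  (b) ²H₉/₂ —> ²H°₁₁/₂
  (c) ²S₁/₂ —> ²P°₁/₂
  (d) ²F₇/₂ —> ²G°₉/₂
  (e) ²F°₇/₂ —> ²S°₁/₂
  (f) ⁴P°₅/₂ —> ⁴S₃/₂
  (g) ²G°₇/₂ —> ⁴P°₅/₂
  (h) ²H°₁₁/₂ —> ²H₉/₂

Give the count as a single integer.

6

(a) allowed
(b) allowed
(c) allowed
(d) allowed
(e) forbidden (parity, ΔL, ΔJ fail)
(f) allowed
(g) forbidden (parity, ΔS, ΔL fail)
(h) allowed
Total allowed: 6 of 8.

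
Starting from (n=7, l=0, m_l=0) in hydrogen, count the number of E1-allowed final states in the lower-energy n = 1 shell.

0

E1 requires l_f ∈ {-1, 1}, but neither lies in [0, 0], so no final state is reachable.
Total: 0.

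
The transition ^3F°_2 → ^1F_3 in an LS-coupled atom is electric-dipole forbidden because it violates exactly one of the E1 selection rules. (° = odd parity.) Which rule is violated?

the ΔS = 0 rule

Reading off the term symbols: S 1→0, L 3→3, J 2→3, parity odd→even.
ΔS = 0: S: 1 → 0 — fails.
ΔJ = 0, ±1 (not J=0↔0): J: 2 → 3, ΔJ = +1 — ok.
Parity must change: odd → even — ok.
ΔL = 0, ±1 (not L=0↔0): L: 3 → 3, ΔL = +0 — ok.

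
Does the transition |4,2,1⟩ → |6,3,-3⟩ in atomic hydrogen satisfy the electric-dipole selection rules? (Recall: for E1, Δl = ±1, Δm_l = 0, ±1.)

forbidden

Initial l = 2, final l = 3, so Δl = +1. E1 requires Δl = ±1: ok.
m_l: 1 → -3 (Δm_l = -4). |Δm_l| ≤ 1 fails.
The transition is electric-dipole forbidden.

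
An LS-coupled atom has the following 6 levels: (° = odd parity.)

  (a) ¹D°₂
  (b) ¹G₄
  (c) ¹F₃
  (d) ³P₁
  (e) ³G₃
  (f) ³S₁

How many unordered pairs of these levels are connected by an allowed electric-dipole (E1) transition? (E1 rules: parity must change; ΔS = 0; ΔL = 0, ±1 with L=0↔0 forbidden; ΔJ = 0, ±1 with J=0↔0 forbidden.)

1

(a)–(b): forbidden (ΔL, ΔJ).
(a)–(c): allowed.
(a)–(d): forbidden (ΔS).
(a)–(e): forbidden (ΔS, ΔL).
(a)–(f): forbidden (ΔS, ΔL).
(b)–(c): forbidden (parity).
(b)–(d): forbidden (parity, ΔS, ΔL, ΔJ).
(b)–(e): forbidden (parity, ΔS).
(b)–(f): forbidden (parity, ΔS, ΔL, ΔJ).
(c)–(d): forbidden (parity, ΔS, ΔL, ΔJ).
(c)–(e): forbidden (parity, ΔS).
(c)–(f): forbidden (parity, ΔS, ΔL, ΔJ).
(d)–(e): forbidden (parity, ΔL, ΔJ).
(d)–(f): forbidden (parity).
(e)–(f): forbidden (parity, ΔL, ΔJ).
Allowed pairs: 1 of 15.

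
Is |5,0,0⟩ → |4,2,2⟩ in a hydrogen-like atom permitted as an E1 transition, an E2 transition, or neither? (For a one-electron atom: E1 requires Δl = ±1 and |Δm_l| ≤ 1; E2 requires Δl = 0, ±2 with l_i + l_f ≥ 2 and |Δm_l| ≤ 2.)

E2

Δl = 2 − 0 = +2; l_i + l_f = 2.
Δm_l = +2.
E1 (Δl = ±1, |Δm_l| ≤ 1): not satisfied.
E2 (Δl = 0,±2, l_i+l_f ≥ 2, |Δm_l| ≤ 2): satisfied.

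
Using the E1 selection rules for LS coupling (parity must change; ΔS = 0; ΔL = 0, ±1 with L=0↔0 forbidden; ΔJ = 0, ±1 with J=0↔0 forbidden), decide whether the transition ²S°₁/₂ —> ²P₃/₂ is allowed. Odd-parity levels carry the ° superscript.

allowed

Reading off the term symbols: S 1/2→1/2, L 0→1, J 1/2→3/2, parity odd→even.
ΔS = 0: S: 1/2 → 1/2 — ok.
ΔJ = 0, ±1 (not J=0↔0): J: 1/2 → 3/2, ΔJ = +1 — ok.
ΔL = 0, ±1 (not L=0↔0): L: 0 → 1, ΔL = +1 — ok.
Parity must change: odd → even — ok.
All four E1 rules are satisfied.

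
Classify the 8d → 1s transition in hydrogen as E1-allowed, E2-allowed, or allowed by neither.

E2

Δl = 0 − 2 = -2; l_i + l_f = 2.
E1 (Δl = ±1): not satisfied.
E2 (Δl = 0,±2, l_i+l_f ≥ 2): satisfied.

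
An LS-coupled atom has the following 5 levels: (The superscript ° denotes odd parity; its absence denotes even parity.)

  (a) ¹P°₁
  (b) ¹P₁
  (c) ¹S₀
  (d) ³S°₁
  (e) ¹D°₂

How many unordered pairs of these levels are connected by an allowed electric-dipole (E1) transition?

(a)–(b): allowed.
(a)–(c): allowed.
(a)–(d): forbidden (parity, ΔS).
(a)–(e): forbidden (parity).
(b)–(c): forbidden (parity).
(b)–(d): forbidden (ΔS).
(b)–(e): allowed.
(c)–(d): forbidden (ΔS, ΔL).
(c)–(e): forbidden (ΔL, ΔJ).
(d)–(e): forbidden (parity, ΔS, ΔL).
Allowed pairs: 3 of 10.

3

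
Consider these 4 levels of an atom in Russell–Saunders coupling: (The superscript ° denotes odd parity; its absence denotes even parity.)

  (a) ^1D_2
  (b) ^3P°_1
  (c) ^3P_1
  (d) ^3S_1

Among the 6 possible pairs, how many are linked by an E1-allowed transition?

(a)–(b): forbidden (ΔS).
(a)–(c): forbidden (parity, ΔS).
(a)–(d): forbidden (parity, ΔS, ΔL).
(b)–(c): allowed.
(b)–(d): allowed.
(c)–(d): forbidden (parity).
Allowed pairs: 2 of 6.

2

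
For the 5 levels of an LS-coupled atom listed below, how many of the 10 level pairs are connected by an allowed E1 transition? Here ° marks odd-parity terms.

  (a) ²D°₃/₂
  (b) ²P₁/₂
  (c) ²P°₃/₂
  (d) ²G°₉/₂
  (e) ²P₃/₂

(a)–(b): allowed.
(a)–(c): forbidden (parity).
(a)–(d): forbidden (parity, ΔL, ΔJ).
(a)–(e): allowed.
(b)–(c): allowed.
(b)–(d): forbidden (ΔL, ΔJ).
(b)–(e): forbidden (parity).
(c)–(d): forbidden (parity, ΔL, ΔJ).
(c)–(e): allowed.
(d)–(e): forbidden (ΔL, ΔJ).
Allowed pairs: 4 of 10.

4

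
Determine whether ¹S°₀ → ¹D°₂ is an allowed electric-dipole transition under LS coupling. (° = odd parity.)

forbidden

Parity must change: odd → odd — fails.
ΔS = 0: S: 0 → 0 — passes.
ΔL = 0, ±1 (not L=0↔0): L: 0 → 2, ΔL = +2 — fails.
ΔJ = 0, ±1 (not J=0↔0): J: 0 → 2, ΔJ = +2 — fails.
Rule(s) violated: parity, ΔL, ΔJ.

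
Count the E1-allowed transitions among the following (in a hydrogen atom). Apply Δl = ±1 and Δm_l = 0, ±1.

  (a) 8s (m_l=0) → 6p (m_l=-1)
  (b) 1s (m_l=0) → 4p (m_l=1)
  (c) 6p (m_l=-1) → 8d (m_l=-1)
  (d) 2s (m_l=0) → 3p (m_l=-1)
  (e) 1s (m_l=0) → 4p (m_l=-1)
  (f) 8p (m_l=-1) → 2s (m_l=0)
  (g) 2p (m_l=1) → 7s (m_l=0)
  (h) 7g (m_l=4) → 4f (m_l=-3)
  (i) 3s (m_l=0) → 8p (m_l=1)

(a) allowed
(b) allowed
(c) allowed
(d) allowed
(e) allowed
(f) allowed
(g) allowed
(h) forbidden — Δm_l = -7 (E1 requires Δm_l = 0, ±1)
(i) allowed
Total allowed: 8 of 9.

8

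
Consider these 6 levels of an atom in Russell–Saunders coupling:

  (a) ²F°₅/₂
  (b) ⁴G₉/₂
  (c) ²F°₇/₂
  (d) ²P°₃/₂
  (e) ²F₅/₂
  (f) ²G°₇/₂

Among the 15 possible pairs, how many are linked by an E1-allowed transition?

3

(a)–(b): forbidden (ΔS, ΔJ).
(a)–(c): forbidden (parity).
(a)–(d): forbidden (parity, ΔL).
(a)–(e): allowed.
(a)–(f): forbidden (parity).
(b)–(c): forbidden (ΔS).
(b)–(d): forbidden (ΔS, ΔL, ΔJ).
(b)–(e): forbidden (parity, ΔS, ΔJ).
(b)–(f): forbidden (ΔS).
(c)–(d): forbidden (parity, ΔL, ΔJ).
(c)–(e): allowed.
(c)–(f): forbidden (parity).
(d)–(e): forbidden (ΔL).
(d)–(f): forbidden (parity, ΔL, ΔJ).
(e)–(f): allowed.
Allowed pairs: 3 of 15.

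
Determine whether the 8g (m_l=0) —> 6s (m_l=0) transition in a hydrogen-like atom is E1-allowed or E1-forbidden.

forbidden

Δl = 0 − 4 = -4; the E1 rule Δl = ±1 is fails.
m_l: 0 → 0 (Δm_l = +0). |Δm_l| ≤ 1 passes.
The transition is electric-dipole forbidden.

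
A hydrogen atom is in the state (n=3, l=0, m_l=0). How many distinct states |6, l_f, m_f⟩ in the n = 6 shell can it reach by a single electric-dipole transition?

E1 requires Δl = ±1, so l_f ∈ {-1, 1}; with 0 ≤ l_f ≤ n_f−1 = 5, the allowed l_f values are {1}.
For l_f = 1: m_f ∈ {m_i−1, m_i, m_i+1} ∩ [−1, 1] = {-1, 0, 1} → 3 states.
Total: 3.

3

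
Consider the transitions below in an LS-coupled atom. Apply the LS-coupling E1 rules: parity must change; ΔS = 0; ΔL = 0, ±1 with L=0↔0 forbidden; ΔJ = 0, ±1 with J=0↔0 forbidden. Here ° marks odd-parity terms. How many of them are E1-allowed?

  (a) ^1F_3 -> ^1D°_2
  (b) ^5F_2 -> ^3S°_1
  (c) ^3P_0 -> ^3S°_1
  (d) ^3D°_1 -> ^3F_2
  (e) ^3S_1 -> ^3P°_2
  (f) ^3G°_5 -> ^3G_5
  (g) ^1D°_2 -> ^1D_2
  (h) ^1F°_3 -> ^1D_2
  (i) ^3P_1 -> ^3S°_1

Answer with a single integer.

(a) allowed
(b) forbidden (ΔS, ΔL fail)
(c) allowed
(d) allowed
(e) allowed
(f) allowed
(g) allowed
(h) allowed
(i) allowed
Total allowed: 8 of 9.

8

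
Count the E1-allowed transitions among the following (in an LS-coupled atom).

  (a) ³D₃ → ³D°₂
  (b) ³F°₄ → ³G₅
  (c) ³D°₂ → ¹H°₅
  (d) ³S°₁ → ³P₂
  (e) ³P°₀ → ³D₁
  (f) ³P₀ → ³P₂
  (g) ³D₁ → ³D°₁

(a) allowed
(b) allowed
(c) forbidden (parity, ΔS, ΔL, ΔJ fail)
(d) allowed
(e) allowed
(f) forbidden (parity, ΔJ fail)
(g) allowed
Total allowed: 5 of 7.

5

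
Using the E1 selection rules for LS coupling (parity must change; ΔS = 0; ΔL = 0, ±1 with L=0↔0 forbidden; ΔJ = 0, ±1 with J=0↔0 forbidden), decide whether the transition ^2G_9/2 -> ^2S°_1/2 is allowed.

Parity must change: even → odd — ok.
ΔS = 0: S: 1/2 → 1/2 — ok.
ΔL = 0, ±1 (not L=0↔0): L: 4 → 0, ΔL = -4 — fails.
ΔJ = 0, ±1 (not J=0↔0): J: 9/2 → 1/2, ΔJ = -4 — fails.
Rule(s) violated: ΔL, ΔJ.

forbidden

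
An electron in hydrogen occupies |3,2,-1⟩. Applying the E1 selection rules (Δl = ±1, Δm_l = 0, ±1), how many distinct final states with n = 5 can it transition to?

5

E1 requires Δl = ±1, so l_f ∈ {1, 3}; with 0 ≤ l_f ≤ n_f−1 = 4, the allowed l_f values are {1, 3}.
For l_f = 1: m_f ∈ {m_i−1, m_i, m_i+1} ∩ [−1, 1] = {-1, 0} → 2 states.
For l_f = 3: m_f ∈ {m_i−1, m_i, m_i+1} ∩ [−3, 3] = {-2, -1, 0} → 3 states.
Total: 5.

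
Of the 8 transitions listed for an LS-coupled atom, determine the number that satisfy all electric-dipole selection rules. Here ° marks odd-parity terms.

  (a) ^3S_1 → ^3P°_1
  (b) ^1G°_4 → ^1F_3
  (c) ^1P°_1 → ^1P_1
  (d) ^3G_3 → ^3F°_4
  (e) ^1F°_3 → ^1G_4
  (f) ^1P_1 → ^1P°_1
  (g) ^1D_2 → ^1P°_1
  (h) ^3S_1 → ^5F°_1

(a) allowed
(b) allowed
(c) allowed
(d) allowed
(e) allowed
(f) allowed
(g) allowed
(h) forbidden (ΔS, ΔL fail)
Total allowed: 7 of 8.

7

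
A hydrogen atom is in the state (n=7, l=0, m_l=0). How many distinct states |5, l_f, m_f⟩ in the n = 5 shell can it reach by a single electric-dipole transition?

3

E1 requires Δl = ±1, so l_f ∈ {-1, 1}; with 0 ≤ l_f ≤ n_f−1 = 4, the allowed l_f values are {1}.
For l_f = 1: m_f ∈ {m_i−1, m_i, m_i+1} ∩ [−1, 1] = {-1, 0, 1} → 3 states.
Total: 3.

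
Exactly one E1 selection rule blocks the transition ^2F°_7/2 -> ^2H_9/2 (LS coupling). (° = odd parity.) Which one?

the ΔL = 0, ±1 rule

Initial level: S=1/2, L=3, J=7/2, parity odd. Final level: S=1/2, L=5, J=9/2, parity even.
Parity must change: odd → even — passes.
ΔS = 0: S: 1/2 → 1/2 — passes.
ΔL = 0, ±1 (not L=0↔0): L: 3 → 5, ΔL = +2 — fails.
ΔJ = 0, ±1 (not J=0↔0): J: 7/2 → 9/2, ΔJ = +1 — passes.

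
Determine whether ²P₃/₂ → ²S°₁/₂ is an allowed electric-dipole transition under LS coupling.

allowed

Reading off the term symbols: S 1/2→1/2, L 1→0, J 3/2→1/2, parity even→odd.
Parity must change: even → odd — passes.
ΔJ = 0, ±1 (not J=0↔0): J: 3/2 → 1/2, ΔJ = -1 — passes.
ΔS = 0: S: 1/2 → 1/2 — passes.
ΔL = 0, ±1 (not L=0↔0): L: 1 → 0, ΔL = -1 — passes.
All four E1 rules are satisfied.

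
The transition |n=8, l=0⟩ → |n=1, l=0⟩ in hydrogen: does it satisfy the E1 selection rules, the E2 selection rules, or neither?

Δl = 0 − 0 = +0; l_i + l_f = 0.
E1 (Δl = ±1): not satisfied.
E2 (Δl = 0,±2, l_i+l_f ≥ 2): not satisfied.

neither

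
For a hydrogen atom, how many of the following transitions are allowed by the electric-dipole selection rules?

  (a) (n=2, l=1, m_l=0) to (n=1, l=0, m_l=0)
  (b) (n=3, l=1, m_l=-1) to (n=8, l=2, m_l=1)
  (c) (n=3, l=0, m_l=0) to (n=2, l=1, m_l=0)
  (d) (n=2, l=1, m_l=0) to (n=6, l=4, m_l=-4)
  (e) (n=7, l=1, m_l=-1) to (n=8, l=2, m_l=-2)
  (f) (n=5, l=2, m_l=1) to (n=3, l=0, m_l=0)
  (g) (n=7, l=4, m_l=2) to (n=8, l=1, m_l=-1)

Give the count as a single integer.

(a) allowed
(b) forbidden — Δm_l = +2 (E1 requires Δm_l = 0, ±1)
(c) allowed
(d) forbidden — Δl = +3 (E1 requires Δl = ±1); Δm_l = -4 (E1 requires Δm_l = 0, ±1)
(e) allowed
(f) forbidden — Δl = -2 (E1 requires Δl = ±1)
(g) forbidden — Δl = -3 (E1 requires Δl = ±1); Δm_l = -3 (E1 requires Δm_l = 0, ±1)
Total allowed: 3 of 7.

3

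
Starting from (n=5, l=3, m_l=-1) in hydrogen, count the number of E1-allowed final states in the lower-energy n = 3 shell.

E1 requires Δl = ±1, so l_f ∈ {2, 4}; with 0 ≤ l_f ≤ n_f−1 = 2, the allowed l_f values are {2}.
For l_f = 2: m_f ∈ {m_i−1, m_i, m_i+1} ∩ [−2, 2] = {-2, -1, 0} → 3 states.
Total: 3.

3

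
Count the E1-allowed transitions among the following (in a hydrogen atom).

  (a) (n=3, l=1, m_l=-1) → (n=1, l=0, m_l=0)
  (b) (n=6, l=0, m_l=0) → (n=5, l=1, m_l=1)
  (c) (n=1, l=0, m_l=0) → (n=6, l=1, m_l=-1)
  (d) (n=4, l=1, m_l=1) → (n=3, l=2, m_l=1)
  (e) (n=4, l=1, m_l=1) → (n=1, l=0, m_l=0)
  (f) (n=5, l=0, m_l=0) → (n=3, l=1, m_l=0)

(a) allowed
(b) allowed
(c) allowed
(d) allowed
(e) allowed
(f) allowed
Total allowed: 6 of 6.

6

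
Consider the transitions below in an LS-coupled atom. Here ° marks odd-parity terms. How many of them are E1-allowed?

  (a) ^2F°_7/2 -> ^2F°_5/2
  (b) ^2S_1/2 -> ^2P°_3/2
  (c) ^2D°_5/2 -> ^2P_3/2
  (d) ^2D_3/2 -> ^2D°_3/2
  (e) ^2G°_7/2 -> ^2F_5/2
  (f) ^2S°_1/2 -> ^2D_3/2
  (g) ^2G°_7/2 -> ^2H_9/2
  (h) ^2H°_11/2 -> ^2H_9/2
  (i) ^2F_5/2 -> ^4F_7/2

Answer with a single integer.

(a) forbidden (parity fails)
(b) allowed
(c) allowed
(d) allowed
(e) allowed
(f) forbidden (ΔL fails)
(g) allowed
(h) allowed
(i) forbidden (parity, ΔS fail)
Total allowed: 6 of 9.

6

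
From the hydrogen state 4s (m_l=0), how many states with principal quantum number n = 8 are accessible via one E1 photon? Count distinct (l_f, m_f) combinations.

3

E1 requires Δl = ±1, so l_f ∈ {-1, 1}; with 0 ≤ l_f ≤ n_f−1 = 7, the allowed l_f values are {1}.
For l_f = 1: m_f ∈ {m_i−1, m_i, m_i+1} ∩ [−1, 1] = {-1, 0, 1} → 3 states.
Total: 3.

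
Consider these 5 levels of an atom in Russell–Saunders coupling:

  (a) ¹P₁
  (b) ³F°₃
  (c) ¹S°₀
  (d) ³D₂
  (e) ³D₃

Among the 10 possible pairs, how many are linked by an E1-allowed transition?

3

(a)–(b): forbidden (ΔS, ΔL, ΔJ).
(a)–(c): allowed.
(a)–(d): forbidden (parity, ΔS).
(a)–(e): forbidden (parity, ΔS, ΔJ).
(b)–(c): forbidden (parity, ΔS, ΔL, ΔJ).
(b)–(d): allowed.
(b)–(e): allowed.
(c)–(d): forbidden (ΔS, ΔL, ΔJ).
(c)–(e): forbidden (ΔS, ΔL, ΔJ).
(d)–(e): forbidden (parity).
Allowed pairs: 3 of 10.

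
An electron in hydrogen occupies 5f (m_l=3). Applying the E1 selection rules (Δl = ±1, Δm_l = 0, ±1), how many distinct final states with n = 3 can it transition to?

E1 requires Δl = ±1, so l_f ∈ {2, 4}; with 0 ≤ l_f ≤ n_f−1 = 2, the allowed l_f values are {2}.
For l_f = 2: m_f ∈ {m_i−1, m_i, m_i+1} ∩ [−2, 2] = {2} → 1 state.
Total: 1.

1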